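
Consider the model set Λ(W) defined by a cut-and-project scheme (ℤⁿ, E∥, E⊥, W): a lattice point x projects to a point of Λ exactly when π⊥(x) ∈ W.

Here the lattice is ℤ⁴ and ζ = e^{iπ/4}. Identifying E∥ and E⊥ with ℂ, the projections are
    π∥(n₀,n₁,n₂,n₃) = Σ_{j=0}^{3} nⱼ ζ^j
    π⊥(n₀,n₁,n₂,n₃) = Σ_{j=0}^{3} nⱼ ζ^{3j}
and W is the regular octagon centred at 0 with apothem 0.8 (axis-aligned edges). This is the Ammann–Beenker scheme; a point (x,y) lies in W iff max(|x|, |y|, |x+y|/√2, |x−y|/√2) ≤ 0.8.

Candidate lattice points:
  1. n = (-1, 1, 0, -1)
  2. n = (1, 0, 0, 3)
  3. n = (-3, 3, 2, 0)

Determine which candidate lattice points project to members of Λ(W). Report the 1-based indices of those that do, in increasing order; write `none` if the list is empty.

π⊥(n) = n₀ + n₁ζ³ + n₂ζ⁶ + n₃ζ⁹ where ζ = e^{iπ/4}.
candidate 1: n = (-1, 1, 0, -1) → π⊥ ≈ (-2.414214, +0.000000); max(|x|,|y|,|x±y|/√2) = 2.414214 > 0.8 ⇒ ∉ W
candidate 2: n = (1, 0, 0, 3) → π⊥ ≈ (+3.121320, +2.121320); max(|x|,|y|,|x±y|/√2) = 3.707107 > 0.8 ⇒ ∉ W
candidate 3: n = (-3, 3, 2, 0) → π⊥ ≈ (-5.121320, +0.121320); max(|x|,|y|,|x±y|/√2) = 5.121320 > 0.8 ⇒ ∉ W

none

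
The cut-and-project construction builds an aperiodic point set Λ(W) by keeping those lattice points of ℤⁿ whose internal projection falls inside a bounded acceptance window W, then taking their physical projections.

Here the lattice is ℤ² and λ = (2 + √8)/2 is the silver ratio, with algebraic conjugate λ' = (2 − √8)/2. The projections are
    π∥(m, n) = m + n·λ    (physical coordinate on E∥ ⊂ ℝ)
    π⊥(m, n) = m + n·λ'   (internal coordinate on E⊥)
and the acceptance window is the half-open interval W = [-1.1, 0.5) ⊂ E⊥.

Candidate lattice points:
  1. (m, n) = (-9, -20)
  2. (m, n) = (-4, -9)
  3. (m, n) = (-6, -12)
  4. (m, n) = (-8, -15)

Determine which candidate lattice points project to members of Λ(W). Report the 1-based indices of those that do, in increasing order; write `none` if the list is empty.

1, 2, 3

λ' = (2−√8)/2 ≈ -0.4142.
candidate 1: (m,n)=(-9,-20) → π∥ = -9-20·λ ≈ -57.2843, π⊥ = -9-20·λ' ≈ -0.7157 ∈ [-1.1, 0.5) ⇒ IN Λ
candidate 2: (m,n)=(-4,-9) → π∥ = -4-9·λ ≈ -25.7279, π⊥ = -4-9·λ' ≈ -0.2721 ∈ [-1.1, 0.5) ⇒ IN Λ
candidate 3: (m,n)=(-6,-12) → π∥ = -6-12·λ ≈ -34.9706, π⊥ = -6-12·λ' ≈ -1.0294 ∈ [-1.1, 0.5) ⇒ IN Λ
candidate 4: (m,n)=(-8,-15) → π∥ = -8-15·λ ≈ -44.2132, π⊥ = -8-15·λ' ≈ -1.7868 ∉ [-1.1, 0.5) ⇒ out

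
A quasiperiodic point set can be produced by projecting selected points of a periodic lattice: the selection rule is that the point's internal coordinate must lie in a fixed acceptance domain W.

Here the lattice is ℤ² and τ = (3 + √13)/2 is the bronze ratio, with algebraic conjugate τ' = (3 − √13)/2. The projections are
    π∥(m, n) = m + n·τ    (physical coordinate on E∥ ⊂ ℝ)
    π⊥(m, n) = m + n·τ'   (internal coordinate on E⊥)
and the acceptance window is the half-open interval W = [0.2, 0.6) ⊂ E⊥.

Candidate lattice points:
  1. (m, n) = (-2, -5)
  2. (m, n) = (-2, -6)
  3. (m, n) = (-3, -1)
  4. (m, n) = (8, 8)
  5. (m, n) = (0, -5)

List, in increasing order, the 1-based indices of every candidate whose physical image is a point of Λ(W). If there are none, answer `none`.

none

τ' = (3−√13)/2 ≈ -0.302776.
candidate 1: (m,n)=(-2,-5) → π∥ = -2-5·τ ≈ -18.513878, π⊥ = -2-5·τ' ≈ -0.486122 ∉ [0.2, 0.6) ⇒ out
candidate 2: (m,n)=(-2,-6) → π∥ = -2-6·τ ≈ -21.816654, π⊥ = -2-6·τ' ≈ -0.183346 ∉ [0.2, 0.6) ⇒ out
candidate 3: (m,n)=(-3,-1) → π∥ = -3-1·τ ≈ -6.302776, π⊥ = -3-1·τ' ≈ -2.697224 ∉ [0.2, 0.6) ⇒ out
candidate 4: (m,n)=(8,8) → π∥ = 8+8·τ ≈ 34.422205, π⊥ = 8+8·τ' ≈ 5.577795 ∉ [0.2, 0.6) ⇒ out
candidate 5: (m,n)=(0,-5) → π∥ = 0-5·τ ≈ -16.513878, π⊥ = 0-5·τ' ≈ 1.513878 ∉ [0.2, 0.6) ⇒ out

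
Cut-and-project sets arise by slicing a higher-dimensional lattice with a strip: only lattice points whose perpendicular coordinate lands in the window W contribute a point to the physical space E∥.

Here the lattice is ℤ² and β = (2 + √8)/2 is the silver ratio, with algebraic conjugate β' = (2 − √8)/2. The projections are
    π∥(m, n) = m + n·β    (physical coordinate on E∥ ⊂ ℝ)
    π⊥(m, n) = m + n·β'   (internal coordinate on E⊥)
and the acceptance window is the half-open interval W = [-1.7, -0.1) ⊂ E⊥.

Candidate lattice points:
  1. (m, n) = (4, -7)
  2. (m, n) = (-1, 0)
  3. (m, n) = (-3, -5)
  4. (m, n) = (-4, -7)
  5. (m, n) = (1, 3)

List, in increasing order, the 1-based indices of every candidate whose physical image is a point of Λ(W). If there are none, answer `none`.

Numerically β ≈ 2.414214 and β' = −1/β ≈ -0.414214.
[1] lift (4,-7): star map gives 6.899495; window check -1.7 ≤ 6.899495 < -0.1 is false → out
[2] lift (-1,0): star map gives -1.000000; window check -1.7 ≤ -1.000000 < -0.1 is true → IN Λ
[3] lift (-3,-5): star map gives -0.928932; window check -1.7 ≤ -0.928932 < -0.1 is true → IN Λ
[4] lift (-4,-7): star map gives -1.100505; window check -1.7 ≤ -1.100505 < -0.1 is true → IN Λ
[5] lift (1,3): star map gives -0.242641; window check -1.7 ≤ -0.242641 < -0.1 is true → IN Λ

2, 3, 4, 5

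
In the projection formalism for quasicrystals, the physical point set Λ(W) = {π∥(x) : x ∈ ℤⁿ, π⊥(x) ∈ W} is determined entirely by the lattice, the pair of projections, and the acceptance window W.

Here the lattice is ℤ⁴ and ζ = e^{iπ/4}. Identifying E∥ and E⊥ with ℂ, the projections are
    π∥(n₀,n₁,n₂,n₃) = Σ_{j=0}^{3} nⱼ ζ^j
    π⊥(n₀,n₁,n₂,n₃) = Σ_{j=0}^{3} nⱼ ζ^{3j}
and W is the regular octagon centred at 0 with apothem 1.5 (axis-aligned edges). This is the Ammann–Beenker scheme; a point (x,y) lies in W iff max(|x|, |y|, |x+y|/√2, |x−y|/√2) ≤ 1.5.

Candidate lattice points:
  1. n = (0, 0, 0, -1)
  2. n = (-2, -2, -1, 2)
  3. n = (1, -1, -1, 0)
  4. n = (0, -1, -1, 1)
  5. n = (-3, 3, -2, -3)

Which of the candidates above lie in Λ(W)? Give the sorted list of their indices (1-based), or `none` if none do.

Internal map: ζ^{3j} for j=0..3 gives (1,0), (−√2/2,√2/2), (0,−1), (√2/2,√2/2).
#1 (0, 0, 0, -1): internal (-0.7071, -0.7071); octagon support 1.0000 vs apothem 1.5 → ∈ W
#2 (-2, -2, -1, 2): internal (0.8284, 1.0000); octagon support 1.2929 vs apothem 1.5 → ∈ W
#3 (1, -1, -1, 0): internal (1.7071, 0.2929); octagon support 1.7071 vs apothem 1.5 → ∉ W
#4 (0, -1, -1, 1): internal (1.4142, 1.0000); octagon support 1.7071 vs apothem 1.5 → ∉ W
#5 (-3, 3, -2, -3): internal (-7.2426, 2.0000); octagon support 7.2426 vs apothem 1.5 → ∉ W

1, 2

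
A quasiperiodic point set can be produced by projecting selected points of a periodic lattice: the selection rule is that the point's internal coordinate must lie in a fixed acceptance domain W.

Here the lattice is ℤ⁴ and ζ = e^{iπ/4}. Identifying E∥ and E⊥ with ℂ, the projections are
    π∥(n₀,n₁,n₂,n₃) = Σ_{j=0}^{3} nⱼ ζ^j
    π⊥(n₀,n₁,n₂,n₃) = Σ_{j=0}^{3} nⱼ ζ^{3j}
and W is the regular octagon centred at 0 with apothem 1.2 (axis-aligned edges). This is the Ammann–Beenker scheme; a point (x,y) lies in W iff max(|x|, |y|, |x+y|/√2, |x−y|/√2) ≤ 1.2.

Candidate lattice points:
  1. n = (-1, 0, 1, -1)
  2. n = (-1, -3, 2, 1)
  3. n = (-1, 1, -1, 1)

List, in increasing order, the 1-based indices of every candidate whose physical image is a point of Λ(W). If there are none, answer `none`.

none

Internal map: ζ^{3j} for j=0..3 gives (1,0), (−√2/2,√2/2), (0,−1), (√2/2,√2/2).
#1 (-1, 0, 1, -1): internal (-1.707107, -1.707107); octagon support 2.414214 vs apothem 1.2 → ∉ W
#2 (-1, -3, 2, 1): internal (1.828427, -3.414214); octagon support 3.707107 vs apothem 1.2 → ∉ W
#3 (-1, 1, -1, 1): internal (-1.000000, 2.414214); octagon support 2.414214 vs apothem 1.2 → ∉ W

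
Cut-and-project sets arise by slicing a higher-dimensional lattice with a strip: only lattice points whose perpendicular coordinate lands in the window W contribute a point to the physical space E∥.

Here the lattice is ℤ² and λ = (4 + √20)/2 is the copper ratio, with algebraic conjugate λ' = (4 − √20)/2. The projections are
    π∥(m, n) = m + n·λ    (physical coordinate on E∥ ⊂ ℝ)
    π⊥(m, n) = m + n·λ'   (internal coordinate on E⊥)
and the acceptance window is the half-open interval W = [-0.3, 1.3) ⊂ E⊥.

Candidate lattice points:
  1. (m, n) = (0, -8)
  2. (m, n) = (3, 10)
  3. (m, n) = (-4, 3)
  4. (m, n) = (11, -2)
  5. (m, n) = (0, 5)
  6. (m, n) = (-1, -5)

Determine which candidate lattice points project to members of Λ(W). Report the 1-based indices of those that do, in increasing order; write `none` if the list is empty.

2, 6

λ' = (4−√20)/2 ≈ -0.23607.
[1] lift (0,-8): star map gives 1.88854; window check -0.3 ≤ 1.88854 < 1.3 is false → out
[2] lift (3,10): star map gives 0.63932; window check -0.3 ≤ 0.63932 < 1.3 is true → IN Λ
[3] lift (-4,3): star map gives -4.70820; window check -0.3 ≤ -4.70820 < 1.3 is false → out
[4] lift (11,-2): star map gives 11.47214; window check -0.3 ≤ 11.47214 < 1.3 is false → out
[5] lift (0,5): star map gives -1.18034; window check -0.3 ≤ -1.18034 < 1.3 is false → out
[6] lift (-1,-5): star map gives 0.18034; window check -0.3 ≤ 0.18034 < 1.3 is true → IN Λ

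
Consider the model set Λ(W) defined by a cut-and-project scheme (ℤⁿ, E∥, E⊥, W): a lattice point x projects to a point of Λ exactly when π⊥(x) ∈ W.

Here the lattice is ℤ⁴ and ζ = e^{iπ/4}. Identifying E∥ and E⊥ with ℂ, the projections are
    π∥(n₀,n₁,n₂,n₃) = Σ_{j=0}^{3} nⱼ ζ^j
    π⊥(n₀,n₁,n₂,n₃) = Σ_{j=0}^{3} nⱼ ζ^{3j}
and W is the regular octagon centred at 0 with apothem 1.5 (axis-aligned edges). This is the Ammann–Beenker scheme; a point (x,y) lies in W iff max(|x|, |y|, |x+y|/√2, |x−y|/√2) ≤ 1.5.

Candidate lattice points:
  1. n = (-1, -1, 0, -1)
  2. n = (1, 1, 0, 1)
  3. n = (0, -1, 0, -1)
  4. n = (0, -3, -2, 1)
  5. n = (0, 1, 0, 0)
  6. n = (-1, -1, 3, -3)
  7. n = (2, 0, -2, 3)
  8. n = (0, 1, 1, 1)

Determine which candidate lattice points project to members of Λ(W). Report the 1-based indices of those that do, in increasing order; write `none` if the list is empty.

With ζ = e^{iπ/4} the internal vectors are ζ^0,ζ^3,ζ^6,ζ^9.
#1 (-1, -1, 0, -1): internal (-1.000000, -1.414214); octagon support 1.707107 vs apothem 1.5 → ∉ W
#2 (1, 1, 0, 1): internal (1.000000, 1.414214); octagon support 1.707107 vs apothem 1.5 → ∉ W
#3 (0, -1, 0, -1): internal (0.000000, -1.414214); octagon support 1.414214 vs apothem 1.5 → ∈ W
#4 (0, -3, -2, 1): internal (2.828427, 0.585786); octagon support 2.828427 vs apothem 1.5 → ∉ W
#5 (0, 1, 0, 0): internal (-0.707107, 0.707107); octagon support 1.000000 vs apothem 1.5 → ∈ W
#6 (-1, -1, 3, -3): internal (-2.414214, -5.828427); octagon support 5.828427 vs apothem 1.5 → ∉ W
#7 (2, 0, -2, 3): internal (4.121320, 4.121320); octagon support 5.828427 vs apothem 1.5 → ∉ W
#8 (0, 1, 1, 1): internal (0.000000, 0.414214); octagon support 0.414214 vs apothem 1.5 → ∈ W

3, 5, 8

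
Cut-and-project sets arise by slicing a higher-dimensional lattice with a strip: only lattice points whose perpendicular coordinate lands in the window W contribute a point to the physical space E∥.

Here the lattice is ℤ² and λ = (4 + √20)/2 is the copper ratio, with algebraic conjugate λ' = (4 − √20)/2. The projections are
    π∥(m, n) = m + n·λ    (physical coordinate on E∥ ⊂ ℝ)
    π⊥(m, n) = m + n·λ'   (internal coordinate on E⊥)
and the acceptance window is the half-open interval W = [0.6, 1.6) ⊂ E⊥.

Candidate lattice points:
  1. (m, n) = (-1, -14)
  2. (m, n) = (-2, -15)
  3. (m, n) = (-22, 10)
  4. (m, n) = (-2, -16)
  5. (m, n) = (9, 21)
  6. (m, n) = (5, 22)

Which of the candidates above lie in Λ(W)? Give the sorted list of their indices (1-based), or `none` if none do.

2

Compute λ' = (4−√20)/2 = -0.23607, so π⊥(m,n) = m -0.23607·n.
[1] lift (-1,-14): star map gives 2.30495; window check 0.6 ≤ 2.30495 < 1.6 is false → out
[2] lift (-2,-15): star map gives 1.54102; window check 0.6 ≤ 1.54102 < 1.6 is true → IN Λ
[3] lift (-22,10): star map gives -24.36068; window check 0.6 ≤ -24.36068 < 1.6 is false → out
[4] lift (-2,-16): star map gives 1.77709; window check 0.6 ≤ 1.77709 < 1.6 is false → out
[5] lift (9,21): star map gives 4.04257; window check 0.6 ≤ 4.04257 < 1.6 is false → out
[6] lift (5,22): star map gives -0.19350; window check 0.6 ≤ -0.19350 < 1.6 is false → out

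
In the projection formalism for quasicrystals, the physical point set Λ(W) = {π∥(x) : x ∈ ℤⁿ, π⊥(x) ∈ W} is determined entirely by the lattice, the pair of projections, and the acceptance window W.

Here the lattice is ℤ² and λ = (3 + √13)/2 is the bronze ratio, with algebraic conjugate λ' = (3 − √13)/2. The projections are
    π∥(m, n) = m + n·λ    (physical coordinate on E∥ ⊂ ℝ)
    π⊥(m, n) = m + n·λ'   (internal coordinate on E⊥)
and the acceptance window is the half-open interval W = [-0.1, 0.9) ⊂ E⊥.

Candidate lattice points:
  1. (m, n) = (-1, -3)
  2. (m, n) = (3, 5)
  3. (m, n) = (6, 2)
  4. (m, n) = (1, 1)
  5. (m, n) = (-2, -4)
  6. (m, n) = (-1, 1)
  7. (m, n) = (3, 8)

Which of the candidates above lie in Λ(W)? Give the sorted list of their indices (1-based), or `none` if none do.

1, 4, 7

Compute λ' = (3−√13)/2 = -0.30278, so π⊥(m,n) = m -0.30278·n.
candidate 1: (m,n)=(-1,-3) → π∥ = -1-3·λ ≈ -10.90833, π⊥ = -1-3·λ' ≈ -0.09167 ∈ [-0.1, 0.9) ⇒ IN Λ
candidate 2: (m,n)=(3,5) → π∥ = 3+5·λ ≈ 19.51388, π⊥ = 3+5·λ' ≈ 1.48612 ∉ [-0.1, 0.9) ⇒ out
candidate 3: (m,n)=(6,2) → π∥ = 6+2·λ ≈ 12.60555, π⊥ = 6+2·λ' ≈ 5.39445 ∉ [-0.1, 0.9) ⇒ out
candidate 4: (m,n)=(1,1) → π∥ = 1+1·λ ≈ 4.30278, π⊥ = 1+1·λ' ≈ 0.69722 ∈ [-0.1, 0.9) ⇒ IN Λ
candidate 5: (m,n)=(-2,-4) → π∥ = -2-4·λ ≈ -15.21110, π⊥ = -2-4·λ' ≈ -0.78890 ∉ [-0.1, 0.9) ⇒ out
candidate 6: (m,n)=(-1,1) → π∥ = -1+1·λ ≈ 2.30278, π⊥ = -1+1·λ' ≈ -1.30278 ∉ [-0.1, 0.9) ⇒ out
candidate 7: (m,n)=(3,8) → π∥ = 3+8·λ ≈ 29.42221, π⊥ = 3+8·λ' ≈ 0.57779 ∈ [-0.1, 0.9) ⇒ IN Λ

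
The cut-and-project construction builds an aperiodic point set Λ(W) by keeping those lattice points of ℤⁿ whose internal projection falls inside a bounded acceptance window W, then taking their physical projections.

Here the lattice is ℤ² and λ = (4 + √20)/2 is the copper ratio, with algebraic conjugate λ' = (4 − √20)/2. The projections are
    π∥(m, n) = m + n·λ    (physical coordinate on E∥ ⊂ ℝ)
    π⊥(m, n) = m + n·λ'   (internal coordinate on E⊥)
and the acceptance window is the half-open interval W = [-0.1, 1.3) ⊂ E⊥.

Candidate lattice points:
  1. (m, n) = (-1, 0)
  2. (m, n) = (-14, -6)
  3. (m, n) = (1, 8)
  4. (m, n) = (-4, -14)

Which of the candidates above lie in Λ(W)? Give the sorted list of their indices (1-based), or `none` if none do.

Numerically λ ≈ 4.236068 and λ' = −1/λ ≈ -0.236068.
candidate 1: (m,n)=(-1,0) → π∥ = -1+0·λ ≈ -1.000000, π⊥ = -1+0·λ' ≈ -1.000000 ∉ [-0.1, 1.3) ⇒ out
candidate 2: (m,n)=(-14,-6) → π∥ = -14-6·λ ≈ -39.416408, π⊥ = -14-6·λ' ≈ -12.583592 ∉ [-0.1, 1.3) ⇒ out
candidate 3: (m,n)=(1,8) → π∥ = 1+8·λ ≈ 34.888544, π⊥ = 1+8·λ' ≈ -0.888544 ∉ [-0.1, 1.3) ⇒ out
candidate 4: (m,n)=(-4,-14) → π∥ = -4-14·λ ≈ -63.304952, π⊥ = -4-14·λ' ≈ -0.695048 ∉ [-0.1, 1.3) ⇒ out

none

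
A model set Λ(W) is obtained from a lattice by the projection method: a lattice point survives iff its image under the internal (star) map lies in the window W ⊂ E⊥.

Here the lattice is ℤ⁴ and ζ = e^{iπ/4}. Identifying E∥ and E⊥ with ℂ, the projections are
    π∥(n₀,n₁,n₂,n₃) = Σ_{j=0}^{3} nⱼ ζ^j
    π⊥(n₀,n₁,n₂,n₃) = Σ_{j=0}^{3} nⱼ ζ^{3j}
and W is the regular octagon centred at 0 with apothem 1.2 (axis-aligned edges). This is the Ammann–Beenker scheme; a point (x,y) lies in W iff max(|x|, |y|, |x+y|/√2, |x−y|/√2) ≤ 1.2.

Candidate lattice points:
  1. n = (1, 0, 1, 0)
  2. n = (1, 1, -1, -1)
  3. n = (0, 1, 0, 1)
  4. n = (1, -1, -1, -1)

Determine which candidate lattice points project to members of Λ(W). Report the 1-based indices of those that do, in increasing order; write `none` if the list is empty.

2, 4

π⊥(n) = n₀ + n₁ζ³ + n₂ζ⁶ + n₃ζ⁹ where ζ = e^{iπ/4}.
#1 (1, 0, 1, 0): internal (1.00000, -1.00000); octagon support 1.41421 vs apothem 1.2 → ∉ W
#2 (1, 1, -1, -1): internal (-0.41421, 1.00000); octagon support 1.00000 vs apothem 1.2 → ∈ W
#3 (0, 1, 0, 1): internal (0.00000, 1.41421); octagon support 1.41421 vs apothem 1.2 → ∉ W
#4 (1, -1, -1, -1): internal (1.00000, -0.41421); octagon support 1.00000 vs apothem 1.2 → ∈ W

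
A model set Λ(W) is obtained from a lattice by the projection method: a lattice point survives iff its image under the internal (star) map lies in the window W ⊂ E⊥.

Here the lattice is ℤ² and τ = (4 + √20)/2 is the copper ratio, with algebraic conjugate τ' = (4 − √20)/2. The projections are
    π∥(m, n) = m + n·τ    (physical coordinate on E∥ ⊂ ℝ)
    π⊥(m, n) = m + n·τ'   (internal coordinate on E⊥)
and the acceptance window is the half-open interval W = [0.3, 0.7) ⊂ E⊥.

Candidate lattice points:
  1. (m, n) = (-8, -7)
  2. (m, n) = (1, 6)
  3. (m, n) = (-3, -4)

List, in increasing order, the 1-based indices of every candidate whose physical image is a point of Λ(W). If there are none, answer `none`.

Compute τ' = (4−√20)/2 = -0.236068, so π⊥(m,n) = m -0.236068·n.
[1] lift (-8,-7): star map gives -6.347524; window check 0.3 ≤ -6.347524 < 0.7 is false → out
[2] lift (1,6): star map gives -0.416408; window check 0.3 ≤ -0.416408 < 0.7 is false → out
[3] lift (-3,-4): star map gives -2.055728; window check 0.3 ≤ -2.055728 < 0.7 is false → out

none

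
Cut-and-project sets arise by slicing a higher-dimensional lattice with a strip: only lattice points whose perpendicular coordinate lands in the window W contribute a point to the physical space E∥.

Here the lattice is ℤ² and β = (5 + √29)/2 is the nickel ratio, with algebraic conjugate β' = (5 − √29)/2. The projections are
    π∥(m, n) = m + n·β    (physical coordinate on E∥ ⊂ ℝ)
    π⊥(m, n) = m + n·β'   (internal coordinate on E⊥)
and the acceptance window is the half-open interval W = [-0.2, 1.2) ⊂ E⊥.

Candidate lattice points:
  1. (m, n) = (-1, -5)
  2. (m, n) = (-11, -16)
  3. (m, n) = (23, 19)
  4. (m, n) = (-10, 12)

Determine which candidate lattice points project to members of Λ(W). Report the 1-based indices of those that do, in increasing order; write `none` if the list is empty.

1

β' = (5−√29)/2 ≈ -0.19258.
[1] lift (-1,-5): star map gives -0.03709; window check -0.2 ≤ -0.03709 < 1.2 is true → IN Λ
[2] lift (-11,-16): star map gives -7.91868; window check -0.2 ≤ -7.91868 < 1.2 is false → out
[3] lift (23,19): star map gives 19.34093; window check -0.2 ≤ 19.34093 < 1.2 is false → out
[4] lift (-10,12): star map gives -12.31099; window check -0.2 ≤ -12.31099 < 1.2 is false → out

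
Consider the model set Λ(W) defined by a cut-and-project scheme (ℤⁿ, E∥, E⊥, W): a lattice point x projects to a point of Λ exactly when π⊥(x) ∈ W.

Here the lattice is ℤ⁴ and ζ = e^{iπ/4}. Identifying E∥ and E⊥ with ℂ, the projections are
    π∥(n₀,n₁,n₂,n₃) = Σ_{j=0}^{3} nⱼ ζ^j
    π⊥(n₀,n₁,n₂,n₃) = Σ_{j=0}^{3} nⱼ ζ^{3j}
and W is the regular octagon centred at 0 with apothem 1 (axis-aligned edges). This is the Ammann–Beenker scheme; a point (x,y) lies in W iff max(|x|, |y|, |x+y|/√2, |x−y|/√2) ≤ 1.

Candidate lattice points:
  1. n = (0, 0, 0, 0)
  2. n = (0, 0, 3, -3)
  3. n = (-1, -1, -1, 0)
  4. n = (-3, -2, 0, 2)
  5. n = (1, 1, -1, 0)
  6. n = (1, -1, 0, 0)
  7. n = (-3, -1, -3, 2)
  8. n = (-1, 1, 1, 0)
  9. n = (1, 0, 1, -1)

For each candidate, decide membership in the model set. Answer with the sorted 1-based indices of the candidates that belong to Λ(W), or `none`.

π⊥(n) = n₀ + n₁ζ³ + n₂ζ⁶ + n₃ζ⁹ where ζ = e^{iπ/4}.
candidate 1: n = (0, 0, 0, 0) → π⊥ ≈ (+0.00000, +0.00000); max(|x|,|y|,|x±y|/√2) = 0.00000 ≤ 1 ⇒ ∈ W
candidate 2: n = (0, 0, 3, -3) → π⊥ ≈ (-2.12132, -5.12132); max(|x|,|y|,|x±y|/√2) = 5.12132 > 1 ⇒ ∉ W
candidate 3: n = (-1, -1, -1, 0) → π⊥ ≈ (-0.29289, +0.29289); max(|x|,|y|,|x±y|/√2) = 0.41421 ≤ 1 ⇒ ∈ W
candidate 4: n = (-3, -2, 0, 2) → π⊥ ≈ (-0.17157, +0.00000); max(|x|,|y|,|x±y|/√2) = 0.17157 ≤ 1 ⇒ ∈ W
candidate 5: n = (1, 1, -1, 0) → π⊥ ≈ (+0.29289, +1.70711); max(|x|,|y|,|x±y|/√2) = 1.70711 > 1 ⇒ ∉ W
candidate 6: n = (1, -1, 0, 0) → π⊥ ≈ (+1.70711, -0.70711); max(|x|,|y|,|x±y|/√2) = 1.70711 > 1 ⇒ ∉ W
candidate 7: n = (-3, -1, -3, 2) → π⊥ ≈ (-0.87868, +3.70711); max(|x|,|y|,|x±y|/√2) = 3.70711 > 1 ⇒ ∉ W
candidate 8: n = (-1, 1, 1, 0) → π⊥ ≈ (-1.70711, -0.29289); max(|x|,|y|,|x±y|/√2) = 1.70711 > 1 ⇒ ∉ W
candidate 9: n = (1, 0, 1, -1) → π⊥ ≈ (+0.29289, -1.70711); max(|x|,|y|,|x±y|/√2) = 1.70711 > 1 ⇒ ∉ W

1, 3, 4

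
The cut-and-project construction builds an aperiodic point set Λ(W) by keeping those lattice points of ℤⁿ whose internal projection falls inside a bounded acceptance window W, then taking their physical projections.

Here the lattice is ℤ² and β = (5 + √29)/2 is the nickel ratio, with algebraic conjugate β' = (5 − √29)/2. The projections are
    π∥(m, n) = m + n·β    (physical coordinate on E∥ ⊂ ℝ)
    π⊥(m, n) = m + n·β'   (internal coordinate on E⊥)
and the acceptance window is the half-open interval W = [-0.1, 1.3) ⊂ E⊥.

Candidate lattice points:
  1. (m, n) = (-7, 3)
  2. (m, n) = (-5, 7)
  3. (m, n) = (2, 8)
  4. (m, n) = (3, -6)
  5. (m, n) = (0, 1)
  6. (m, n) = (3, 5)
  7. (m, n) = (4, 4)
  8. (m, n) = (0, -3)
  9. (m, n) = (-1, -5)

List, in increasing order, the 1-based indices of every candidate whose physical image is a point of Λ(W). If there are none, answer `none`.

3, 8, 9

Compute β' = (5−√29)/2 = -0.192582, so π⊥(m,n) = m -0.192582·n.
[1] lift (-7,3): star map gives -7.577747; window check -0.1 ≤ -7.577747 < 1.3 is false → out
[2] lift (-5,7): star map gives -6.348077; window check -0.1 ≤ -6.348077 < 1.3 is false → out
[3] lift (2,8): star map gives 0.459341; window check -0.1 ≤ 0.459341 < 1.3 is true → IN Λ
[4] lift (3,-6): star map gives 4.155494; window check -0.1 ≤ 4.155494 < 1.3 is false → out
[5] lift (0,1): star map gives -0.192582; window check -0.1 ≤ -0.192582 < 1.3 is false → out
[6] lift (3,5): star map gives 2.037088; window check -0.1 ≤ 2.037088 < 1.3 is false → out
[7] lift (4,4): star map gives 3.229670; window check -0.1 ≤ 3.229670 < 1.3 is false → out
[8] lift (0,-3): star map gives 0.577747; window check -0.1 ≤ 0.577747 < 1.3 is true → IN Λ
[9] lift (-1,-5): star map gives -0.037088; window check -0.1 ≤ -0.037088 < 1.3 is true → IN Λ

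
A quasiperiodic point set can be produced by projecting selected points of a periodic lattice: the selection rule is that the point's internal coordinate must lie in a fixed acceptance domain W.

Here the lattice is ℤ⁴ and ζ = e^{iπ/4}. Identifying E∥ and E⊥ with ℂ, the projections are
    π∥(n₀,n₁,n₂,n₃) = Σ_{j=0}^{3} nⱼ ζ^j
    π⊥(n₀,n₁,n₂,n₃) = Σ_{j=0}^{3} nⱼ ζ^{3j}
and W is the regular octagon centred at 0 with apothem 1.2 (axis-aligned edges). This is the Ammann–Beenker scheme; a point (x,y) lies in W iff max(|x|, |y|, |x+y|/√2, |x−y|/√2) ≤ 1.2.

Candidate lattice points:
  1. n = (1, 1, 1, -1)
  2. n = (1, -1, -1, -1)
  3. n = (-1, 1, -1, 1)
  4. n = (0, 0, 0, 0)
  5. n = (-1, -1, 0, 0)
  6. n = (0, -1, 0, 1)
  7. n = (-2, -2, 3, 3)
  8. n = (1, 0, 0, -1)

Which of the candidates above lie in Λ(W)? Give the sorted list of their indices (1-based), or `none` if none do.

With ζ = e^{iπ/4} the internal vectors are ζ^0,ζ^3,ζ^6,ζ^9.
#1 (1, 1, 1, -1): internal (-0.414214, -1.000000); octagon support 1.000000 vs apothem 1.2 → ∈ W
#2 (1, -1, -1, -1): internal (1.000000, -0.414214); octagon support 1.000000 vs apothem 1.2 → ∈ W
#3 (-1, 1, -1, 1): internal (-1.000000, 2.414214); octagon support 2.414214 vs apothem 1.2 → ∉ W
#4 (0, 0, 0, 0): internal (0.000000, 0.000000); octagon support 0.000000 vs apothem 1.2 → ∈ W
#5 (-1, -1, 0, 0): internal (-0.292893, -0.707107); octagon support 0.707107 vs apothem 1.2 → ∈ W
#6 (0, -1, 0, 1): internal (1.414214, 0.000000); octagon support 1.414214 vs apothem 1.2 → ∉ W
#7 (-2, -2, 3, 3): internal (1.535534, -2.292893); octagon support 2.707107 vs apothem 1.2 → ∉ W
#8 (1, 0, 0, -1): internal (0.292893, -0.707107); octagon support 0.707107 vs apothem 1.2 → ∈ W

1, 2, 4, 5, 8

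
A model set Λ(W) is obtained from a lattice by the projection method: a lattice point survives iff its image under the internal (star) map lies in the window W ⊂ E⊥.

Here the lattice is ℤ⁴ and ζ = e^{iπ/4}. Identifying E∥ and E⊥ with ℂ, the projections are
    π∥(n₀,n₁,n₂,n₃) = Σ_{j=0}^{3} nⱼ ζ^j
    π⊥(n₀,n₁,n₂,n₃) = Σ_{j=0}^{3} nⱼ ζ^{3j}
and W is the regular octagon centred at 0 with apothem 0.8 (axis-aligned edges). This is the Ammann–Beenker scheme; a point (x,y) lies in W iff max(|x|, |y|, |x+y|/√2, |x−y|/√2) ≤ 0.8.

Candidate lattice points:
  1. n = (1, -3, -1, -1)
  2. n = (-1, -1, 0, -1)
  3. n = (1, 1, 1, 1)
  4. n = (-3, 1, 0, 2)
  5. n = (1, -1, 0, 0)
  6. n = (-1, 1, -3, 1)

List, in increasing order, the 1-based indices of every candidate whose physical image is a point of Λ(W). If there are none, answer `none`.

none

π⊥(n) = n₀ + n₁ζ³ + n₂ζ⁶ + n₃ζ⁹ where ζ = e^{iπ/4}.
#1 (1, -3, -1, -1): internal (2.414214, -1.828427); octagon support 3.000000 vs apothem 0.8 → ∉ W
#2 (-1, -1, 0, -1): internal (-1.000000, -1.414214); octagon support 1.707107 vs apothem 0.8 → ∉ W
#3 (1, 1, 1, 1): internal (1.000000, 0.414214); octagon support 1.000000 vs apothem 0.8 → ∉ W
#4 (-3, 1, 0, 2): internal (-2.292893, 2.121320); octagon support 3.121320 vs apothem 0.8 → ∉ W
#5 (1, -1, 0, 0): internal (1.707107, -0.707107); octagon support 1.707107 vs apothem 0.8 → ∉ W
#6 (-1, 1, -3, 1): internal (-1.000000, 4.414214); octagon support 4.414214 vs apothem 0.8 → ∉ W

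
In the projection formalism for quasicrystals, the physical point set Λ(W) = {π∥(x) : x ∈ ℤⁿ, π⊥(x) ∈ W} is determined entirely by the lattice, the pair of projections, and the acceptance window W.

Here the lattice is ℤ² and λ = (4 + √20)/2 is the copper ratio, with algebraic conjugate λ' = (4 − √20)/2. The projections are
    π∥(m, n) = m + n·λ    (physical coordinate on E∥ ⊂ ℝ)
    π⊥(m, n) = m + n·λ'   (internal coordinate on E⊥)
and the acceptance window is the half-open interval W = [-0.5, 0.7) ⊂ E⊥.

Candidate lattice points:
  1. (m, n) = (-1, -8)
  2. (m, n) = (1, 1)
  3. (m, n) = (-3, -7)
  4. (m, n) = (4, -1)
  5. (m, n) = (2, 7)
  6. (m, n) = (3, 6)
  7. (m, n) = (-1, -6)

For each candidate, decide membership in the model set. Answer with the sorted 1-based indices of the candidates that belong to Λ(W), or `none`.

5, 7

λ' = (4−√20)/2 ≈ -0.236068.
#1 (-1,-8): internal coord -1 + (-8)·λ' = +0.888544; +0.888544 ∉ [-0.5, 0.7) → out
#2 (1,1): internal coord 1 + (1)·λ' = +0.763932; +0.763932 ∉ [-0.5, 0.7) → out
#3 (-3,-7): internal coord -3 + (-7)·λ' = -1.347524; -1.347524 ∉ [-0.5, 0.7) → out
#4 (4,-1): internal coord 4 + (-1)·λ' = +4.236068; +4.236068 ∉ [-0.5, 0.7) → out
#5 (2,7): internal coord 2 + (7)·λ' = +0.347524; +0.347524 ∈ [-0.5, 0.7) → IN Λ
#6 (3,6): internal coord 3 + (6)·λ' = +1.583592; +1.583592 ∉ [-0.5, 0.7) → out
#7 (-1,-6): internal coord -1 + (-6)·λ' = +0.416408; +0.416408 ∈ [-0.5, 0.7) → IN Λ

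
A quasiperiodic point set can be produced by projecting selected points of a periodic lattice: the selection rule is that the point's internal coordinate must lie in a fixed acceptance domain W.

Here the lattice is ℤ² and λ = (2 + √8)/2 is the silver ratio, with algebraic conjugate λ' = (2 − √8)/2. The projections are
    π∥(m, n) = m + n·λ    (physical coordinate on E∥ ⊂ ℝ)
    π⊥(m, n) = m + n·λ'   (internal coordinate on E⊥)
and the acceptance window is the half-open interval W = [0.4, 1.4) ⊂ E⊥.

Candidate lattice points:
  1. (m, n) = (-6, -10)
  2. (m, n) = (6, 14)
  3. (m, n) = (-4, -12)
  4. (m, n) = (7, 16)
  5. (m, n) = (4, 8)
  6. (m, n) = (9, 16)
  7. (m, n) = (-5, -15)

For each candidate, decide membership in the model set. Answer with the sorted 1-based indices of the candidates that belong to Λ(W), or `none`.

Numerically λ ≈ 2.4142 and λ' = −1/λ ≈ -0.4142.
candidate 1: (m,n)=(-6,-10) → π∥ = -6-10·λ ≈ -30.1421, π⊥ = -6-10·λ' ≈ -1.8579 ∉ [0.4, 1.4) ⇒ out
candidate 2: (m,n)=(6,14) → π∥ = 6+14·λ ≈ 39.7990, π⊥ = 6+14·λ' ≈ 0.2010 ∉ [0.4, 1.4) ⇒ out
candidate 3: (m,n)=(-4,-12) → π∥ = -4-12·λ ≈ -32.9706, π⊥ = -4-12·λ' ≈ 0.9706 ∈ [0.4, 1.4) ⇒ IN Λ
candidate 4: (m,n)=(7,16) → π∥ = 7+16·λ ≈ 45.6274, π⊥ = 7+16·λ' ≈ 0.3726 ∉ [0.4, 1.4) ⇒ out
candidate 5: (m,n)=(4,8) → π∥ = 4+8·λ ≈ 23.3137, π⊥ = 4+8·λ' ≈ 0.6863 ∈ [0.4, 1.4) ⇒ IN Λ
candidate 6: (m,n)=(9,16) → π∥ = 9+16·λ ≈ 47.6274, π⊥ = 9+16·λ' ≈ 2.3726 ∉ [0.4, 1.4) ⇒ out
candidate 7: (m,n)=(-5,-15) → π∥ = -5-15·λ ≈ -41.2132, π⊥ = -5-15·λ' ≈ 1.2132 ∈ [0.4, 1.4) ⇒ IN Λ

3, 5, 7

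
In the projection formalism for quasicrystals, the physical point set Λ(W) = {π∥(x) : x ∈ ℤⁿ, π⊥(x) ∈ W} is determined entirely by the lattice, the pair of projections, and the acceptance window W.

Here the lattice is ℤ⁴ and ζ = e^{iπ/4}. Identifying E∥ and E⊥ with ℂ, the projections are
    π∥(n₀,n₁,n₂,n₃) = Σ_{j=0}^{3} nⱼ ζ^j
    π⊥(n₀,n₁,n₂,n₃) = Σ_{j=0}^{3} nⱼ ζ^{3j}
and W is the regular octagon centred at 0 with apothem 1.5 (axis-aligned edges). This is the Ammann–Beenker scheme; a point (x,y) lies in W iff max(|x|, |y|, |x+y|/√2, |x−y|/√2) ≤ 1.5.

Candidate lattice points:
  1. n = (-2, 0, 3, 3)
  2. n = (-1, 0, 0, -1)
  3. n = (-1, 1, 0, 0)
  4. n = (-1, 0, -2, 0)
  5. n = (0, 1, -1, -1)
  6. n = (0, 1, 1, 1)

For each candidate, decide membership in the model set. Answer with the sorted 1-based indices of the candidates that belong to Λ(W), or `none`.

π⊥(n) = n₀ + n₁ζ³ + n₂ζ⁶ + n₃ζ⁹ where ζ = e^{iπ/4}.
candidate 1: n = (-2, 0, 3, 3) → π⊥ ≈ (+0.121320, -0.878680); max(|x|,|y|,|x±y|/√2) = 0.878680 ≤ 1.5 ⇒ ∈ W
candidate 2: n = (-1, 0, 0, -1) → π⊥ ≈ (-1.707107, -0.707107); max(|x|,|y|,|x±y|/√2) = 1.707107 > 1.5 ⇒ ∉ W
candidate 3: n = (-1, 1, 0, 0) → π⊥ ≈ (-1.707107, +0.707107); max(|x|,|y|,|x±y|/√2) = 1.707107 > 1.5 ⇒ ∉ W
candidate 4: n = (-1, 0, -2, 0) → π⊥ ≈ (-1.000000, +2.000000); max(|x|,|y|,|x±y|/√2) = 2.121320 > 1.5 ⇒ ∉ W
candidate 5: n = (0, 1, -1, -1) → π⊥ ≈ (-1.414214, +1.000000); max(|x|,|y|,|x±y|/√2) = 1.707107 > 1.5 ⇒ ∉ W
candidate 6: n = (0, 1, 1, 1) → π⊥ ≈ (+0.000000, +0.414214); max(|x|,|y|,|x±y|/√2) = 0.414214 ≤ 1.5 ⇒ ∈ W

1, 6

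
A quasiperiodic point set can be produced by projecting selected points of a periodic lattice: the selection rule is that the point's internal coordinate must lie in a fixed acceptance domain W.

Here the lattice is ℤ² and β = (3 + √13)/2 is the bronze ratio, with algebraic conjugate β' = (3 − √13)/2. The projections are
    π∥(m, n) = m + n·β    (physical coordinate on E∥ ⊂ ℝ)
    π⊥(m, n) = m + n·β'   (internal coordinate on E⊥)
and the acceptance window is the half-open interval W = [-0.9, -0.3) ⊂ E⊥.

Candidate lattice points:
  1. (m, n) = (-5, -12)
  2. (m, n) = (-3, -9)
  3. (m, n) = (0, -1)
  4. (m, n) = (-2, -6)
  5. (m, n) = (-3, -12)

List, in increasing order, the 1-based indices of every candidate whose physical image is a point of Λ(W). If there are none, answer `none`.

Compute β' = (3−√13)/2 = -0.302776, so π⊥(m,n) = m -0.302776·n.
[1] lift (-5,-12): star map gives -1.366692; window check -0.9 ≤ -1.366692 < -0.3 is false → out
[2] lift (-3,-9): star map gives -0.275019; window check -0.9 ≤ -0.275019 < -0.3 is false → out
[3] lift (0,-1): star map gives 0.302776; window check -0.9 ≤ 0.302776 < -0.3 is false → out
[4] lift (-2,-6): star map gives -0.183346; window check -0.9 ≤ -0.183346 < -0.3 is false → out
[5] lift (-3,-12): star map gives 0.633308; window check -0.9 ≤ 0.633308 < -0.3 is false → out

none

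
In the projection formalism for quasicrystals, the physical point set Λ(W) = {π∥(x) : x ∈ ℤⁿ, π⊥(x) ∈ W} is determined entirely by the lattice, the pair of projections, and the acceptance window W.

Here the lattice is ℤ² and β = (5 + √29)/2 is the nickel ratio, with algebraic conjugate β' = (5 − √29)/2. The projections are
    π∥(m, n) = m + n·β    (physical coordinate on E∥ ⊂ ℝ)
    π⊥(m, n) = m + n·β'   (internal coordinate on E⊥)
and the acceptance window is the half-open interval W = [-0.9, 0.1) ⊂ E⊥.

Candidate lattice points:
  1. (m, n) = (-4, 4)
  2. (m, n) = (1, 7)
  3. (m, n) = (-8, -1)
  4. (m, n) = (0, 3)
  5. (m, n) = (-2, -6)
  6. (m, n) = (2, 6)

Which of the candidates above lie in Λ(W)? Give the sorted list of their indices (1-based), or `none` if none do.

2, 4, 5

Compute β' = (5−√29)/2 = -0.19258, so π⊥(m,n) = m -0.19258·n.
candidate 1: (m,n)=(-4,4) → π∥ = -4+4·β ≈ 16.77033, π⊥ = -4+4·β' ≈ -4.77033 ∉ [-0.9, 0.1) ⇒ out
candidate 2: (m,n)=(1,7) → π∥ = 1+7·β ≈ 37.34808, π⊥ = 1+7·β' ≈ -0.34808 ∈ [-0.9, 0.1) ⇒ IN Λ
candidate 3: (m,n)=(-8,-1) → π∥ = -8-1·β ≈ -13.19258, π⊥ = -8-1·β' ≈ -7.80742 ∉ [-0.9, 0.1) ⇒ out
candidate 4: (m,n)=(0,3) → π∥ = 0+3·β ≈ 15.57775, π⊥ = 0+3·β' ≈ -0.57775 ∈ [-0.9, 0.1) ⇒ IN Λ
candidate 5: (m,n)=(-2,-6) → π∥ = -2-6·β ≈ -33.15549, π⊥ = -2-6·β' ≈ -0.84451 ∈ [-0.9, 0.1) ⇒ IN Λ
candidate 6: (m,n)=(2,6) → π∥ = 2+6·β ≈ 33.15549, π⊥ = 2+6·β' ≈ 0.84451 ∉ [-0.9, 0.1) ⇒ out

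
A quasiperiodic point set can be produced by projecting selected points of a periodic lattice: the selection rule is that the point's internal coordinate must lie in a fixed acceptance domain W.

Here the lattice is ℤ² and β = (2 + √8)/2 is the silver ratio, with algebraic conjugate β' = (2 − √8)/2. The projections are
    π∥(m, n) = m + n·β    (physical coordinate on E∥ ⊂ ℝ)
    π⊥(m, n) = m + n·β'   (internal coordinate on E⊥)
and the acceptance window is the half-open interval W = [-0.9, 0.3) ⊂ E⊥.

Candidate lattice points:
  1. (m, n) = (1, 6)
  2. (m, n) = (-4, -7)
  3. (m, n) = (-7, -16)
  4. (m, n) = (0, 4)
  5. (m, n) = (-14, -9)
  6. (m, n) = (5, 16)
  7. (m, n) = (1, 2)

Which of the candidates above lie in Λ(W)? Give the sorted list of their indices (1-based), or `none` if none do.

Compute β' = (2−√8)/2 = -0.414214, so π⊥(m,n) = m -0.414214·n.
candidate 1: (m,n)=(1,6) → π∥ = 1+6·β ≈ 15.485281, π⊥ = 1+6·β' ≈ -1.485281 ∉ [-0.9, 0.3) ⇒ out
candidate 2: (m,n)=(-4,-7) → π∥ = -4-7·β ≈ -20.899495, π⊥ = -4-7·β' ≈ -1.100505 ∉ [-0.9, 0.3) ⇒ out
candidate 3: (m,n)=(-7,-16) → π∥ = -7-16·β ≈ -45.627417, π⊥ = -7-16·β' ≈ -0.372583 ∈ [-0.9, 0.3) ⇒ IN Λ
candidate 4: (m,n)=(0,4) → π∥ = 0+4·β ≈ 9.656854, π⊥ = 0+4·β' ≈ -1.656854 ∉ [-0.9, 0.3) ⇒ out
candidate 5: (m,n)=(-14,-9) → π∥ = -14-9·β ≈ -35.727922, π⊥ = -14-9·β' ≈ -10.272078 ∉ [-0.9, 0.3) ⇒ out
candidate 6: (m,n)=(5,16) → π∥ = 5+16·β ≈ 43.627417, π⊥ = 5+16·β' ≈ -1.627417 ∉ [-0.9, 0.3) ⇒ out
candidate 7: (m,n)=(1,2) → π∥ = 1+2·β ≈ 5.828427, π⊥ = 1+2·β' ≈ 0.171573 ∈ [-0.9, 0.3) ⇒ IN Λ

3, 7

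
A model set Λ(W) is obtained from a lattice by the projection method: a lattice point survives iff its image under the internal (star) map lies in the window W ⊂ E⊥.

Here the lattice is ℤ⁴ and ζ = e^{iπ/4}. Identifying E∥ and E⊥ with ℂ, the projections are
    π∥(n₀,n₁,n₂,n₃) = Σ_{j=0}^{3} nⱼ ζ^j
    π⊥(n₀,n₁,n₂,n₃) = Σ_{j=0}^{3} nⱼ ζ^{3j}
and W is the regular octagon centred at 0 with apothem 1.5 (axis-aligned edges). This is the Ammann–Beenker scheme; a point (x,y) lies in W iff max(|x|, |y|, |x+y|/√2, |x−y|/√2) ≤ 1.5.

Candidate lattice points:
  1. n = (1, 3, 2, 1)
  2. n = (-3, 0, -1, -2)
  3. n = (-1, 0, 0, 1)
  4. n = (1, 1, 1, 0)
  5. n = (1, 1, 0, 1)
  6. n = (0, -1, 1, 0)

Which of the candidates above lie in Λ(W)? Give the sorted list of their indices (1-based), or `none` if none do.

1, 3, 4

π⊥(n) = n₀ + n₁ζ³ + n₂ζ⁶ + n₃ζ⁹ where ζ = e^{iπ/4}.
candidate 1: n = (1, 3, 2, 1) → π⊥ ≈ (-0.4142, +0.8284); max(|x|,|y|,|x±y|/√2) = 0.8787 ≤ 1.5 ⇒ ∈ W
candidate 2: n = (-3, 0, -1, -2) → π⊥ ≈ (-4.4142, -0.4142); max(|x|,|y|,|x±y|/√2) = 4.4142 > 1.5 ⇒ ∉ W
candidate 3: n = (-1, 0, 0, 1) → π⊥ ≈ (-0.2929, +0.7071); max(|x|,|y|,|x±y|/√2) = 0.7071 ≤ 1.5 ⇒ ∈ W
candidate 4: n = (1, 1, 1, 0) → π⊥ ≈ (+0.2929, -0.2929); max(|x|,|y|,|x±y|/√2) = 0.4142 ≤ 1.5 ⇒ ∈ W
candidate 5: n = (1, 1, 0, 1) → π⊥ ≈ (+1.0000, +1.4142); max(|x|,|y|,|x±y|/√2) = 1.7071 > 1.5 ⇒ ∉ W
candidate 6: n = (0, -1, 1, 0) → π⊥ ≈ (+0.7071, -1.7071); max(|x|,|y|,|x±y|/√2) = 1.7071 > 1.5 ⇒ ∉ W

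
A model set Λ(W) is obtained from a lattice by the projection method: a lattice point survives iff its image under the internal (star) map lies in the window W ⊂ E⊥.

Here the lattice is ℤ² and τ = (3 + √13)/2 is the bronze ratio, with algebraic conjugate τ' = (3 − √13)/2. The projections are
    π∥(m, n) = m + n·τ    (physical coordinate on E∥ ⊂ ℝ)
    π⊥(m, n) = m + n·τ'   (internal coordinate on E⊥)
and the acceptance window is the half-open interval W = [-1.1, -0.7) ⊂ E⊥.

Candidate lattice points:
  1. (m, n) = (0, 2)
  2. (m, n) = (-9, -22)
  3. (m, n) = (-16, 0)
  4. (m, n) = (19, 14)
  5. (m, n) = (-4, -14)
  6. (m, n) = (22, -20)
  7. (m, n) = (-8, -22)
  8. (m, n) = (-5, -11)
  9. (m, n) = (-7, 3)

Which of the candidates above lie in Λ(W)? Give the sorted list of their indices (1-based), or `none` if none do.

none

Numerically τ ≈ 3.30278 and τ' = −1/τ ≈ -0.30278.
[1] lift (0,2): star map gives -0.60555; window check -1.1 ≤ -0.60555 < -0.7 is false → out
[2] lift (-9,-22): star map gives -2.33894; window check -1.1 ≤ -2.33894 < -0.7 is false → out
[3] lift (-16,0): star map gives -16.00000; window check -1.1 ≤ -16.00000 < -0.7 is false → out
[4] lift (19,14): star map gives 14.76114; window check -1.1 ≤ 14.76114 < -0.7 is false → out
[5] lift (-4,-14): star map gives 0.23886; window check -1.1 ≤ 0.23886 < -0.7 is false → out
[6] lift (22,-20): star map gives 28.05551; window check -1.1 ≤ 28.05551 < -0.7 is false → out
[7] lift (-8,-22): star map gives -1.33894; window check -1.1 ≤ -1.33894 < -0.7 is false → out
[8] lift (-5,-11): star map gives -1.66947; window check -1.1 ≤ -1.66947 < -0.7 is false → out
[9] lift (-7,3): star map gives -7.90833; window check -1.1 ≤ -7.90833 < -0.7 is false → out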